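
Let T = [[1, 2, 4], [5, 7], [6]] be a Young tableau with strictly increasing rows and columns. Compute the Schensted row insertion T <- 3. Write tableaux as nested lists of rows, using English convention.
In row 1, 3 replaces 4 (the leftmost entry greater than 3); 4 is bumped to row 2. In row 2, 4 replaces 5 (the leftmost entry greater than 4); 5 is bumped to row 3. In row 3, 5 replaces 6 (the leftmost entry greater than 5); 6 is bumped to row 4. 6 starts a new row 4. The new tableau is [[1, 2, 3], [4, 7], [5], [6]].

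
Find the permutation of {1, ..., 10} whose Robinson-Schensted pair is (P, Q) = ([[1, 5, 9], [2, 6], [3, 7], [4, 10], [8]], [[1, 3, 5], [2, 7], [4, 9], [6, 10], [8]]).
Reverse the RSK construction: for i from n down to 1, find the cell of Q containing i, remove the entry at that cell from P, and reverse-bump it up through P; the value ejected from row 1 is w(i).

Step i=10: Q has 10 at row 4, column 2; remove 10 from row 4 of P and reverse-bump: 10 enters row 3 and ejects 7; 7 enters row 2 and ejects 6; 6 enters row 1 and ejects 5. So w(10) = 5. P is now [[1, 6, 9], [2, 7], [3, 10], [4], [8]].
Step i=9: Q has 9 at row 3, column 2; remove 10 from row 3 of P and reverse-bump: 10 enters row 2 and ejects 7; 7 enters row 1 and ejects 6. So w(9) = 6. P is now [[1, 7, 9], [2, 10], [3], [4], [8]].
Step i=8: Q has 8 at row 5, column 1; remove 8 from row 5 of P and reverse-bump: 8 enters row 4 and ejects 4; 4 enters row 3 and ejects 3; 3 enters row 2 and ejects 2; 2 enters row 1 and ejects 1. So w(8) = 1. P is now [[2, 7, 9], [3, 10], [4], [8]].
Step i=7: Q has 7 at row 2, column 2; remove 10 from row 2 of P and reverse-bump: 10 enters row 1 and ejects 9. So w(7) = 9. P is now [[2, 7, 10], [3], [4], [8]].
Step i=6: Q has 6 at row 4, column 1; remove 8 from row 4 of P and reverse-bump: 8 enters row 3 and ejects 4; 4 enters row 2 and ejects 3; 3 enters row 1 and ejects 2. So w(6) = 2. P is now [[3, 7, 10], [4], [8]].
Step i=5: Q has 5 at row 1, column 3; remove that cell from P, ejecting 10. So w(5) = 10. P is now [[3, 7], [4], [8]].
Step i=4: Q has 4 at row 3, column 1; remove 8 from row 3 of P and reverse-bump: 8 enters row 2 and ejects 4; 4 enters row 1 and ejects 3. So w(4) = 3. P is now [[4, 7], [8]].
Step i=3: Q has 3 at row 1, column 2; remove that cell from P, ejecting 7. So w(3) = 7. P is now [[4], [8]].
Step i=2: Q has 2 at row 2, column 1; remove 8 from row 2 of P and reverse-bump: 8 enters row 1 and ejects 4. So w(2) = 4. P is now [[8]].
Step i=1: Q has 1 at row 1, column 1; remove that cell from P, ejecting 8. So w(1) = 8. P is now [].

So w = 8 4 7 3 10 2 9 1 6 5.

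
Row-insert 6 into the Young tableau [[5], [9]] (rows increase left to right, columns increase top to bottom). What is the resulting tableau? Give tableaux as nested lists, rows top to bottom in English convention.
[[5, 6], [9]]

6 is larger than every entry of row 1, so it is appended to row 1. The new tableau is [[5, 6], [9]].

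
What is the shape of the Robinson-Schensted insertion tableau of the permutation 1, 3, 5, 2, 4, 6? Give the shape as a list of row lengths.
[4, 2]

Row-insert each entry into an empty tableau.

After inserting 1: P = [[1]].
After inserting 3: P = [[1, 3]].
After inserting 5: P = [[1, 3, 5]].
After inserting 2: P = [[1, 2, 5], [3]].
After inserting 4: P = [[1, 2, 4], [3, 5]].
After inserting 6: P = [[1, 2, 4, 6], [3, 5]].

The final insertion tableau P = [[1, 2, 4, 6], [3, 5]] has shape [4, 2].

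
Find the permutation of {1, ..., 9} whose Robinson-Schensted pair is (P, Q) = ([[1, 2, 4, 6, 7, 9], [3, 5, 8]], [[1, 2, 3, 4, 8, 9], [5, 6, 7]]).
Reverse the RSK construction: for i from n down to 1, find the cell of Q containing i, remove the entry at that cell from P, and reverse-bump it up through P; the value ejected from row 1 is w(i).

Step i=9: Q has 9 at row 1, column 6; remove that cell from P, ejecting 9. So w(9) = 9. P is now [[1, 2, 4, 6, 7], [3, 5, 8]].
Step i=8: Q has 8 at row 1, column 5; remove that cell from P, ejecting 7. So w(8) = 7. P is now [[1, 2, 4, 6], [3, 5, 8]].
Step i=7: Q has 7 at row 2, column 3; remove 8 from row 2 of P and reverse-bump: 8 enters row 1 and ejects 6. So w(7) = 6. P is now [[1, 2, 4, 8], [3, 5]].
Step i=6: Q has 6 at row 2, column 2; remove 5 from row 2 of P and reverse-bump: 5 enters row 1 and ejects 4. So w(6) = 4. P is now [[1, 2, 5, 8], [3]].
Step i=5: Q has 5 at row 2, column 1; remove 3 from row 2 of P and reverse-bump: 3 enters row 1 and ejects 2. So w(5) = 2. P is now [[1, 3, 5, 8]].
Step i=4: Q has 4 at row 1, column 4; remove that cell from P, ejecting 8. So w(4) = 8. P is now [[1, 3, 5]].
Step i=3: Q has 3 at row 1, column 3; remove that cell from P, ejecting 5. So w(3) = 5. P is now [[1, 3]].
Step i=2: Q has 2 at row 1, column 2; remove that cell from P, ejecting 3. So w(2) = 3. P is now [[1]].
Step i=1: Q has 1 at row 1, column 1; remove that cell from P, ejecting 1. So w(1) = 1. P is now [].

So w = 1 3 5 8 2 4 6 7 9.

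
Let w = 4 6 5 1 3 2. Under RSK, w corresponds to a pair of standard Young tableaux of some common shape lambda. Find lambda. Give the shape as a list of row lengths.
RSK row insertion gives P = [[1, 2], [3, 5], [4], [6]], which has shape [2, 2, 1, 1].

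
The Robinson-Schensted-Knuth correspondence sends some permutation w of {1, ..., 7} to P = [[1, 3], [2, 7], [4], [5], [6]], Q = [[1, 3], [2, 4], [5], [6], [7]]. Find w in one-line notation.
6 2 7 5 4 3 1

Reverse the RSK construction: for i from n down to 1, find the cell of Q containing i, remove the entry at that cell from P, and reverse-bump it up through P; the value ejected from row 1 is w(i).

Step i=7: Q has 7 at row 5, column 1; remove 6 from row 5 of P and reverse-bump: 6 enters row 4 and ejects 5; 5 enters row 3 and ejects 4; 4 enters row 2 and ejects 2; 2 enters row 1 and ejects 1. So w(7) = 1. P is now [[2, 3], [4, 7], [5], [6]].
Step i=6: Q has 6 at row 4, column 1; remove 6 from row 4 of P and reverse-bump: 6 enters row 3 and ejects 5; 5 enters row 2 and ejects 4; 4 enters row 1 and ejects 3. So w(6) = 3. P is now [[2, 4], [5, 7], [6]].
Step i=5: Q has 5 at row 3, column 1; remove 6 from row 3 of P and reverse-bump: 6 enters row 2 and ejects 5; 5 enters row 1 and ejects 4. So w(5) = 4. P is now [[2, 5], [6, 7]].
Step i=4: Q has 4 at row 2, column 2; remove 7 from row 2 of P and reverse-bump: 7 enters row 1 and ejects 5. So w(4) = 5. P is now [[2, 7], [6]].
Step i=3: Q has 3 at row 1, column 2; remove that cell from P, ejecting 7. So w(3) = 7. P is now [[2], [6]].
Step i=2: Q has 2 at row 2, column 1; remove 6 from row 2 of P and reverse-bump: 6 enters row 1 and ejects 2. So w(2) = 2. P is now [[6]].
Step i=1: Q has 1 at row 1, column 1; remove that cell from P, ejecting 6. So w(1) = 6. P is now [].

So w = 6 2 7 5 4 3 1.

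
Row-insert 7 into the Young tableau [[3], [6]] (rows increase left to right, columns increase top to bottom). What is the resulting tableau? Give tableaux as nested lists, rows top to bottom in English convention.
[[3, 7], [6]]

7 is larger than every entry of row 1, so it is appended to row 1. The new tableau is [[3, 7], [6]].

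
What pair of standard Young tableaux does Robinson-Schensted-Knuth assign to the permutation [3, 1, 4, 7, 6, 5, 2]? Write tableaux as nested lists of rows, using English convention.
Insert each entry of the permutation into P by Schensted row insertion, recording in Q the position of each new cell.

After inserting 3: P = [[3]].
After inserting 1: P = [[1], [3]].
After inserting 4: P = [[1, 4], [3]].
After inserting 7: P = [[1, 4, 7], [3]].
After inserting 6: P = [[1, 4, 6], [3, 7]].
After inserting 5: P = [[1, 4, 5], [3, 6], [7]].
After inserting 2: P = [[1, 2, 5], [3, 4], [6], [7]].

So P = [[1, 2, 5], [3, 4], [6], [7]], Q = [[1, 3, 4], [2, 5], [6], [7]].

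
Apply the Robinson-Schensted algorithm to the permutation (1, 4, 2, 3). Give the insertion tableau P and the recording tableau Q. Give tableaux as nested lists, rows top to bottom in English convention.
P = [[1, 2, 3], [4]], Q = [[1, 2, 4], [3]]

Insert each entry of the permutation into P by Schensted row insertion, recording in Q the position of each new cell.

Insert 1: appended to row 1. P = [[1]].
Insert 4: appended to row 1. P = [[1, 4]].
Insert 2: 2 bumps 4 from row 1; 4 starts row 2. P = [[1, 2], [4]].
Insert 3: appended to row 1. P = [[1, 2, 3], [4]].

So P = [[1, 2, 3], [4]], Q = [[1, 2, 4], [3]].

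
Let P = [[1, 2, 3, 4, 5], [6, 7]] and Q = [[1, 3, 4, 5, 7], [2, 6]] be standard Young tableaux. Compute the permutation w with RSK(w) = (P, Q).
6 1 2 3 7 4 5

Reverse RSK: for i = n, n-1, ..., 1, locate i in Q, remove the corresponding corner cell from P, and reverse-bump its entry up through P; the value ejected from row 1 is w(i).

So w = 6 1 2 3 7 4 5.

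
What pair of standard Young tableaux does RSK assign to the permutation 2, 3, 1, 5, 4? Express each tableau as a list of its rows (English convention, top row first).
Insert each entry of the permutation into P by Schensted row insertion, recording in Q the position of each new cell.

Insert 2: appended to row 1. P = [[2]].
Insert 3: appended to row 1. P = [[2, 3]].
Insert 1: 1 bumps 2 from row 1; 2 starts row 2. P = [[1, 3], [2]].
Insert 5: appended to row 1. P = [[1, 3, 5], [2]].
Insert 4: 4 bumps 5 from row 1; 5 appends to row 2. P = [[1, 3, 4], [2, 5]].

So P = [[1, 3, 4], [2, 5]], Q = [[1, 2, 4], [3, 5]].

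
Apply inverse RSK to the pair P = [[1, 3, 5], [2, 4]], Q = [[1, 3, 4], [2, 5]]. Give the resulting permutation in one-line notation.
2 1 4 5 3

Reverse the RSK construction: for i from n down to 1, find the cell of Q containing i, remove the entry at that cell from P, and reverse-bump it up through P; the value ejected from row 1 is w(i).

Step i=5: Q has 5 at row 2, column 2; remove 4 from row 2 of P and reverse-bump: 4 enters row 1 and ejects 3. So w(5) = 3. P is now [[1, 4, 5], [2]].
Step i=4: Q has 4 at row 1, column 3; remove that cell from P, ejecting 5. So w(4) = 5. P is now [[1, 4], [2]].
Step i=3: Q has 3 at row 1, column 2; remove that cell from P, ejecting 4. So w(3) = 4. P is now [[1], [2]].
Step i=2: Q has 2 at row 2, column 1; remove 2 from row 2 of P and reverse-bump: 2 enters row 1 and ejects 1. So w(2) = 1. P is now [[2]].
Step i=1: Q has 1 at row 1, column 1; remove that cell from P, ejecting 2. So w(1) = 2. P is now [].

So w = 2 1 4 5 3.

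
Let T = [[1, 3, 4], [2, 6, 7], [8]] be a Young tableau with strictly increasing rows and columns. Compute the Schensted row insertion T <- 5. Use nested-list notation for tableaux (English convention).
5 is larger than every entry of row 1, so it is appended to row 1. The new tableau is [[1, 3, 4, 5], [2, 6, 7], [8]].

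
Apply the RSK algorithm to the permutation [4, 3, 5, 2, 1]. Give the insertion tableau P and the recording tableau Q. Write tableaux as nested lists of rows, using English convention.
P = [[1, 5], [2], [3], [4]], Q = [[1, 3], [2], [4], [5]]

Insert each entry of the permutation into P by Schensted row insertion, recording in Q the position of each new cell.

After inserting 4: P = [[4]].
After inserting 3: P = [[3], [4]].
After inserting 5: P = [[3, 5], [4]].
After inserting 2: P = [[2, 5], [3], [4]].
After inserting 1: P = [[1, 5], [2], [3], [4]].

So P = [[1, 5], [2], [3], [4]], Q = [[1, 3], [2], [4], [5]].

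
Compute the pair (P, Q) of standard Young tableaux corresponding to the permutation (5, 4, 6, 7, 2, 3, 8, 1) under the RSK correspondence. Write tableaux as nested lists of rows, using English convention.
Insert each entry of the permutation into P by Schensted row insertion, recording in Q the position of each new cell.

Insert 5: appended to row 1. P = [[5]].
Insert 4: 4 bumps 5 from row 1; 5 starts row 2. P = [[4], [5]].
Insert 6: appended to row 1. P = [[4, 6], [5]].
Insert 7: appended to row 1. P = [[4, 6, 7], [5]].
Insert 2: 2 bumps 4 from row 1; 4 bumps 5 from row 2; 5 starts row 3. P = [[2, 6, 7], [4], [5]].
Insert 3: 3 bumps 6 from row 1; 6 appends to row 2. P = [[2, 3, 7], [4, 6], [5]].
Insert 8: appended to row 1. P = [[2, 3, 7, 8], [4, 6], [5]].
Insert 1: 1 bumps 2 from row 1; 2 bumps 4 from row 2; 4 bumps 5 from row 3; 5 starts row 4. P = [[1, 3, 7, 8], [2, 6], [4], [5]].

So P = [[1, 3, 7, 8], [2, 6], [4], [5]], Q = [[1, 3, 4, 7], [2, 6], [5], [8]].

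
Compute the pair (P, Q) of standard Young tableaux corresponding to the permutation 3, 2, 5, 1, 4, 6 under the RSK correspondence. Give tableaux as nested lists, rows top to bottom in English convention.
P = [[1, 4, 6], [2, 5], [3]], Q = [[1, 3, 6], [2, 5], [4]]

Insert each entry of the permutation into P by Schensted row insertion, recording in Q the position of each new cell.

After inserting 3: P = [[3]].
After inserting 2: P = [[2], [3]].
After inserting 5: P = [[2, 5], [3]].
After inserting 1: P = [[1, 5], [2], [3]].
After inserting 4: P = [[1, 4], [2, 5], [3]].
After inserting 6: P = [[1, 4, 6], [2, 5], [3]].

So P = [[1, 4, 6], [2, 5], [3]], Q = [[1, 3, 6], [2, 5], [4]].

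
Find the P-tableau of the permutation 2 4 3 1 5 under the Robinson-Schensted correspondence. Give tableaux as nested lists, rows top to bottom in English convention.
Insert 2: appended to row 1. P = [[2]].
Insert 4: appended to row 1. P = [[2, 4]].
Insert 3: 3 bumps 4 from row 1; 4 starts row 2. P = [[2, 3], [4]].
Insert 1: 1 bumps 2 from row 1; 2 bumps 4 from row 2; 4 starts row 3. P = [[1, 3], [2], [4]].
Insert 5: appended to row 1. P = [[1, 3, 5], [2], [4]].

So P = [[1, 3, 5], [2], [4]].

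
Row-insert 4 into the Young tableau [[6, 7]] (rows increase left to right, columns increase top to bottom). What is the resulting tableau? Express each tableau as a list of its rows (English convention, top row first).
In row 1, 4 replaces 6 (the leftmost entry greater than 4); 6 is bumped to row 2. 6 starts a new row 2. The new tableau is [[4, 7], [6]].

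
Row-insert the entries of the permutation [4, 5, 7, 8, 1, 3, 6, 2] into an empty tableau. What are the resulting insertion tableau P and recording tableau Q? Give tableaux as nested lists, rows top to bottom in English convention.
Insert each entry of the permutation into P by Schensted row insertion, recording in Q the position of each new cell.

Insert 4: appended to row 1. P = [[4]].
Insert 5: appended to row 1. P = [[4, 5]].
Insert 7: appended to row 1. P = [[4, 5, 7]].
Insert 8: appended to row 1. P = [[4, 5, 7, 8]].
Insert 1: 1 bumps 4 from row 1; 4 starts row 2. P = [[1, 5, 7, 8], [4]].
Insert 3: 3 bumps 5 from row 1; 5 appends to row 2. P = [[1, 3, 7, 8], [4, 5]].
Insert 6: 6 bumps 7 from row 1; 7 appends to row 2. P = [[1, 3, 6, 8], [4, 5, 7]].
Insert 2: 2 bumps 3 from row 1; 3 bumps 4 from row 2; 4 starts row 3. P = [[1, 2, 6, 8], [3, 5, 7], [4]].

So P = [[1, 2, 6, 8], [3, 5, 7], [4]], Q = [[1, 2, 3, 4], [5, 6, 7], [8]].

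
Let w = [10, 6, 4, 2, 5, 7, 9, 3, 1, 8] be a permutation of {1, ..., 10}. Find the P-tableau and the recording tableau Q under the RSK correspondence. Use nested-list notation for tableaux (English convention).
Insert each entry of the permutation into P by Schensted row insertion, recording in Q the position of each new cell.

Insert 10: appended to row 1. P = [[10]].
Insert 6: 6 bumps 10 from row 1; 10 starts row 2. P = [[6], [10]].
Insert 4: 4 bumps 6 from row 1; 6 bumps 10 from row 2; 10 starts row 3. P = [[4], [6], [10]].
Insert 2: 2 bumps 4 from row 1; 4 bumps 6 from row 2; 6 bumps 10 from row 3; 10 starts row 4. P = [[2], [4], [6], [10]].
Insert 5: appended to row 1. P = [[2, 5], [4], [6], [10]].
Insert 7: appended to row 1. P = [[2, 5, 7], [4], [6], [10]].
Insert 9: appended to row 1. P = [[2, 5, 7, 9], [4], [6], [10]].
Insert 3: 3 bumps 5 from row 1; 5 appends to row 2. P = [[2, 3, 7, 9], [4, 5], [6], [10]].
Insert 1: 1 bumps 2 from row 1; 2 bumps 4 from row 2; 4 bumps 6 from row 3; 6 bumps 10 from row 4; 10 starts row 5. P = [[1, 3, 7, 9], [2, 5], [4], [6], [10]].
Insert 8: 8 bumps 9 from row 1; 9 appends to row 2. P = [[1, 3, 7, 8], [2, 5, 9], [4], [6], [10]].

So P = [[1, 3, 7, 8], [2, 5, 9], [4], [6], [10]], Q = [[1, 5, 6, 7], [2, 8, 10], [3], [4], [9]].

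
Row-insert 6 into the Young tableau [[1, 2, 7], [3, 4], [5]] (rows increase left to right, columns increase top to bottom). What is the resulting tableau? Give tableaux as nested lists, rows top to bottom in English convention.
[[1, 2, 6], [3, 4, 7], [5]]

In row 1, 6 replaces 7 (the leftmost entry greater than 6); 7 is bumped to row 2. 7 is appended to row 2. The new tableau is [[1, 2, 6], [3, 4, 7], [5]].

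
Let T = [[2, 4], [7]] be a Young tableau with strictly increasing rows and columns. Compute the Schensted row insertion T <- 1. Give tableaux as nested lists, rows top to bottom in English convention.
[[1, 4], [2], [7]]

In row 1, 1 replaces 2 (the leftmost entry greater than 1); 2 is bumped to row 2. In row 2, 2 replaces 7 (the leftmost entry greater than 2); 7 is bumped to row 3. 7 starts a new row 3. The new tableau is [[1, 4], [2], [7]].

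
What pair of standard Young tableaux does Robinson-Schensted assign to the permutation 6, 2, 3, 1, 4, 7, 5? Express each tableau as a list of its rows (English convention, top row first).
P = [[1, 3, 4, 5], [2, 7], [6]], Q = [[1, 3, 5, 6], [2, 7], [4]]

Insert each entry of the permutation into P by Schensted row insertion, recording in Q the position of each new cell.

Insert 6: appended to row 1. P = [[6]].
Insert 2: 2 bumps 6 from row 1; 6 starts row 2. P = [[2], [6]].
Insert 3: appended to row 1. P = [[2, 3], [6]].
Insert 1: 1 bumps 2 from row 1; 2 bumps 6 from row 2; 6 starts row 3. P = [[1, 3], [2], [6]].
Insert 4: appended to row 1. P = [[1, 3, 4], [2], [6]].
Insert 7: appended to row 1. P = [[1, 3, 4, 7], [2], [6]].
Insert 5: 5 bumps 7 from row 1; 7 appends to row 2. P = [[1, 3, 4, 5], [2, 7], [6]].

So P = [[1, 3, 4, 5], [2, 7], [6]], Q = [[1, 3, 5, 6], [2, 7], [4]].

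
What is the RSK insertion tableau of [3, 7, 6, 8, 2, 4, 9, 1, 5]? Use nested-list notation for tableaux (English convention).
Insert 3: appended to row 1. P = [[3]].
Insert 7: appended to row 1. P = [[3, 7]].
Insert 6: 6 bumps 7 from row 1; 7 starts row 2. P = [[3, 6], [7]].
Insert 8: appended to row 1. P = [[3, 6, 8], [7]].
Insert 2: 2 bumps 3 from row 1; 3 bumps 7 from row 2; 7 starts row 3. P = [[2, 6, 8], [3], [7]].
Insert 4: 4 bumps 6 from row 1; 6 appends to row 2. P = [[2, 4, 8], [3, 6], [7]].
Insert 9: appended to row 1. P = [[2, 4, 8, 9], [3, 6], [7]].
Insert 1: 1 bumps 2 from row 1; 2 bumps 3 from row 2; 3 bumps 7 from row 3; 7 starts row 4. P = [[1, 4, 8, 9], [2, 6], [3], [7]].
Insert 5: 5 bumps 8 from row 1; 8 appends to row 2. P = [[1, 4, 5, 9], [2, 6, 8], [3], [7]].

So P = [[1, 4, 5, 9], [2, 6, 8], [3], [7]].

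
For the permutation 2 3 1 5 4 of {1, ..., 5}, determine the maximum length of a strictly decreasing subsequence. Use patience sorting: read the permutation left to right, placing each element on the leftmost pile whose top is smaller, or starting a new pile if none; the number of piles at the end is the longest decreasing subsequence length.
2

2: new pile. tops = [2]
3: onto pile 1 (replacing 2). tops = [3]
1: new pile. tops = [3, 1]
5: onto pile 1 (replacing 3). tops = [5, 1]
4: onto pile 2 (replacing 1). tops = [5, 4]

2 piles, so the longest decreasing subsequence has length 2.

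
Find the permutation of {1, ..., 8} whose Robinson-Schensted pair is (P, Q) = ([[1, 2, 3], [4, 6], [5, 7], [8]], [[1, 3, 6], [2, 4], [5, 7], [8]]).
5 1 8 4 2 7 6 3

Reverse the RSK construction: for i from n down to 1, find the cell of Q containing i, remove the entry at that cell from P, and reverse-bump it up through P; the value ejected from row 1 is w(i).

Step i=8: Q has 8 at row 4, column 1; remove 8 from row 4 of P and reverse-bump: 8 enters row 3 and ejects 7; 7 enters row 2 and ejects 6; 6 enters row 1 and ejects 3. So w(8) = 3. P is now [[1, 2, 6], [4, 7], [5, 8]].
Step i=7: Q has 7 at row 3, column 2; remove 8 from row 3 of P and reverse-bump: 8 enters row 2 and ejects 7; 7 enters row 1 and ejects 6. So w(7) = 6. P is now [[1, 2, 7], [4, 8], [5]].
Step i=6: Q has 6 at row 1, column 3; remove that cell from P, ejecting 7. So w(6) = 7. P is now [[1, 2], [4, 8], [5]].
Step i=5: Q has 5 at row 3, column 1; remove 5 from row 3 of P and reverse-bump: 5 enters row 2 and ejects 4; 4 enters row 1 and ejects 2. So w(5) = 2. P is now [[1, 4], [5, 8]].
Step i=4: Q has 4 at row 2, column 2; remove 8 from row 2 of P and reverse-bump: 8 enters row 1 and ejects 4. So w(4) = 4. P is now [[1, 8], [5]].
Step i=3: Q has 3 at row 1, column 2; remove that cell from P, ejecting 8. So w(3) = 8. P is now [[1], [5]].
Step i=2: Q has 2 at row 2, column 1; remove 5 from row 2 of P and reverse-bump: 5 enters row 1 and ejects 1. So w(2) = 1. P is now [[5]].
Step i=1: Q has 1 at row 1, column 1; remove that cell from P, ejecting 5. So w(1) = 5. P is now [].

So w = 5 1 8 4 2 7 6 3.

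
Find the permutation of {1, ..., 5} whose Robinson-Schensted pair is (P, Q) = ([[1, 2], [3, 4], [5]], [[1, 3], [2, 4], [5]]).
3 1 5 4 2

Reverse RSK: for i = n, n-1, ..., 1, locate i in Q, remove the corresponding corner cell from P, and reverse-bump its entry up through P; the value ejected from row 1 is w(i).

So w = 3 1 5 4 2.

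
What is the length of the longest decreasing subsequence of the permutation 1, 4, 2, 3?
2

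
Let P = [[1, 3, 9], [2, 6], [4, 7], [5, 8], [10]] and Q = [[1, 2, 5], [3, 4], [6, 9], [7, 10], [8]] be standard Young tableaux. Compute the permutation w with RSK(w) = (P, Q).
Reverse the RSK construction: for i from n down to 1, find the cell of Q containing i, remove the entry at that cell from P, and reverse-bump it up through P; the value ejected from row 1 is w(i).

Step i=10: Q has 10 at row 4, column 2; remove 8 from row 4 of P and reverse-bump: 8 enters row 3 and ejects 7; 7 enters row 2 and ejects 6; 6 enters row 1 and ejects 3. So w(10) = 3. P is now [[1, 6, 9], [2, 7], [4, 8], [5], [10]].
Step i=9: Q has 9 at row 3, column 2; remove 8 from row 3 of P and reverse-bump: 8 enters row 2 and ejects 7; 7 enters row 1 and ejects 6. So w(9) = 6. P is now [[1, 7, 9], [2, 8], [4], [5], [10]].
Step i=8: Q has 8 at row 5, column 1; remove 10 from row 5 of P and reverse-bump: 10 enters row 4 and ejects 5; 5 enters row 3 and ejects 4; 4 enters row 2 and ejects 2; 2 enters row 1 and ejects 1. So w(8) = 1. P is now [[2, 7, 9], [4, 8], [5], [10]].
Step i=7: Q has 7 at row 4, column 1; remove 10 from row 4 of P and reverse-bump: 10 enters row 3 and ejects 5; 5 enters row 2 and ejects 4; 4 enters row 1 and ejects 2. So w(7) = 2. P is now [[4, 7, 9], [5, 8], [10]].
Step i=6: Q has 6 at row 3, column 1; remove 10 from row 3 of P and reverse-bump: 10 enters row 2 and ejects 8; 8 enters row 1 and ejects 7. So w(6) = 7. P is now [[4, 8, 9], [5, 10]].
Step i=5: Q has 5 at row 1, column 3; remove that cell from P, ejecting 9. So w(5) = 9. P is now [[4, 8], [5, 10]].
Step i=4: Q has 4 at row 2, column 2; remove 10 from row 2 of P and reverse-bump: 10 enters row 1 and ejects 8. So w(4) = 8. P is now [[4, 10], [5]].
Step i=3: Q has 3 at row 2, column 1; remove 5 from row 2 of P and reverse-bump: 5 enters row 1 and ejects 4. So w(3) = 4. P is now [[5, 10]].
Step i=2: Q has 2 at row 1, column 2; remove that cell from P, ejecting 10. So w(2) = 10. P is now [[5]].
Step i=1: Q has 1 at row 1, column 1; remove that cell from P, ejecting 5. So w(1) = 5. P is now [].

So w = 5 10 4 8 9 7 2 1 6 3.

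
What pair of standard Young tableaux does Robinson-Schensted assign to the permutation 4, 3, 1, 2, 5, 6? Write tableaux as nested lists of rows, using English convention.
Insert each entry of the permutation into P by Schensted row insertion, recording in Q the position of each new cell.

After inserting 4: P = [[4]].
After inserting 3: P = [[3], [4]].
After inserting 1: P = [[1], [3], [4]].
After inserting 2: P = [[1, 2], [3], [4]].
After inserting 5: P = [[1, 2, 5], [3], [4]].
After inserting 6: P = [[1, 2, 5, 6], [3], [4]].

So P = [[1, 2, 5, 6], [3], [4]], Q = [[1, 4, 5, 6], [2], [3]].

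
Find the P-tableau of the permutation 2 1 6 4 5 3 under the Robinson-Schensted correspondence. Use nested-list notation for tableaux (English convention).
Insert 2: appended to row 1. P = [[2]].
Insert 1: 1 bumps 2 from row 1; 2 starts row 2. P = [[1], [2]].
Insert 6: appended to row 1. P = [[1, 6], [2]].
Insert 4: 4 bumps 6 from row 1; 6 appends to row 2. P = [[1, 4], [2, 6]].
Insert 5: appended to row 1. P = [[1, 4, 5], [2, 6]].
Insert 3: 3 bumps 4 from row 1; 4 bumps 6 from row 2; 6 starts row 3. P = [[1, 3, 5], [2, 4], [6]].

So P = [[1, 3, 5], [2, 4], [6]].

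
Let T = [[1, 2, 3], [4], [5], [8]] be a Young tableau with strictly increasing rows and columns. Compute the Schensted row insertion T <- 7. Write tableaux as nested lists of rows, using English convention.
[[1, 2, 3, 7], [4], [5], [8]]

7 is larger than every entry of row 1, so it is appended to row 1. The new tableau is [[1, 2, 3, 7], [4], [5], [8]].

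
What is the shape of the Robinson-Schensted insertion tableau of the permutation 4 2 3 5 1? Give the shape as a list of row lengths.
Row-insert each entry into an empty tableau.

After inserting 4: P = [[4]].
After inserting 2: P = [[2], [4]].
After inserting 3: P = [[2, 3], [4]].
After inserting 5: P = [[2, 3, 5], [4]].
After inserting 1: P = [[1, 3, 5], [2], [4]].

The final insertion tableau P = [[1, 3, 5], [2], [4]] has shape [3, 1, 1].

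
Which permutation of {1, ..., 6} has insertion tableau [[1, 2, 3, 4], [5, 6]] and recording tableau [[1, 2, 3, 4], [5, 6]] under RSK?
1 2 5 6 3 4

Reverse the RSK construction: for i from n down to 1, find the cell of Q containing i, remove the entry at that cell from P, and reverse-bump it up through P; the value ejected from row 1 is w(i).

Step i=6: Q has 6 at row 2, column 2; remove 6 from row 2 of P and reverse-bump: 6 enters row 1 and ejects 4. So w(6) = 4. P is now [[1, 2, 3, 6], [5]].
Step i=5: Q has 5 at row 2, column 1; remove 5 from row 2 of P and reverse-bump: 5 enters row 1 and ejects 3. So w(5) = 3. P is now [[1, 2, 5, 6]].
Step i=4: Q has 4 at row 1, column 4; remove that cell from P, ejecting 6. So w(4) = 6. P is now [[1, 2, 5]].
Step i=3: Q has 3 at row 1, column 3; remove that cell from P, ejecting 5. So w(3) = 5. P is now [[1, 2]].
Step i=2: Q has 2 at row 1, column 2; remove that cell from P, ejecting 2. So w(2) = 2. P is now [[1]].
Step i=1: Q has 1 at row 1, column 1; remove that cell from P, ejecting 1. So w(1) = 1. P is now [].

So w = 1 2 5 6 3 4.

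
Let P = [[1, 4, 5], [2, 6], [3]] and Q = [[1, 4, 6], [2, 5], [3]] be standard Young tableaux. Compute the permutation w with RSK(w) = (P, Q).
3 2 1 6 4 5

Reverse the RSK construction: for i from n down to 1, find the cell of Q containing i, remove the entry at that cell from P, and reverse-bump it up through P; the value ejected from row 1 is w(i).

Step i=6: Q has 6 at row 1, column 3; remove that cell from P, ejecting 5. So w(6) = 5. P is now [[1, 4], [2, 6], [3]].
Step i=5: Q has 5 at row 2, column 2; remove 6 from row 2 of P and reverse-bump: 6 enters row 1 and ejects 4. So w(5) = 4. P is now [[1, 6], [2], [3]].
Step i=4: Q has 4 at row 1, column 2; remove that cell from P, ejecting 6. So w(4) = 6. P is now [[1], [2], [3]].
Step i=3: Q has 3 at row 3, column 1; remove 3 from row 3 of P and reverse-bump: 3 enters row 2 and ejects 2; 2 enters row 1 and ejects 1. So w(3) = 1. P is now [[2], [3]].
Step i=2: Q has 2 at row 2, column 1; remove 3 from row 2 of P and reverse-bump: 3 enters row 1 and ejects 2. So w(2) = 2. P is now [[3]].
Step i=1: Q has 1 at row 1, column 1; remove that cell from P, ejecting 3. So w(1) = 3. P is now [].

So w = 3 2 1 6 4 5.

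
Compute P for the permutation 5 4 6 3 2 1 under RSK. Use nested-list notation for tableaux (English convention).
P = [[1, 6], [2], [3], [4], [5]]

Insert 5: appended to row 1. P = [[5]].
Insert 4: 4 bumps 5 from row 1; 5 starts row 2. P = [[4], [5]].
Insert 6: appended to row 1. P = [[4, 6], [5]].
Insert 3: 3 bumps 4 from row 1; 4 bumps 5 from row 2; 5 starts row 3. P = [[3, 6], [4], [5]].
Insert 2: 2 bumps 3 from row 1; 3 bumps 4 from row 2; 4 bumps 5 from row 3; 5 starts row 4. P = [[2, 6], [3], [4], [5]].
Insert 1: 1 bumps 2 from row 1; 2 bumps 3 from row 2; 3 bumps 4 from row 3; 4 bumps 5 from row 4; 5 starts row 5. P = [[1, 6], [2], [3], [4], [5]].

So P = [[1, 6], [2], [3], [4], [5]].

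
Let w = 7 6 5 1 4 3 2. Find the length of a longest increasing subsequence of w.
2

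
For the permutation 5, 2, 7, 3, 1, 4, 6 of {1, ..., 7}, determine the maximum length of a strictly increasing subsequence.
4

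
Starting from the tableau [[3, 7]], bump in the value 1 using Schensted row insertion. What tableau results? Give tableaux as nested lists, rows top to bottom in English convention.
[[1, 7], [3]]

In row 1, 1 replaces 3 (the leftmost entry greater than 1); 3 is bumped to row 2. 3 starts a new row 2. The new tableau is [[1, 7], [3]].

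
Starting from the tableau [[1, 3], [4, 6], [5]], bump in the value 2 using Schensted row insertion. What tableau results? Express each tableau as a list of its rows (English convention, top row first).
[[1, 2], [3, 6], [4], [5]]

In row 1, 2 replaces 3 (the leftmost entry greater than 2); 3 is bumped to row 2. In row 2, 3 replaces 4 (the leftmost entry greater than 3); 4 is bumped to row 3. In row 3, 4 replaces 5 (the leftmost entry greater than 4); 5 is bumped to row 4. 5 starts a new row 4. The new tableau is [[1, 2], [3, 6], [4], [5]].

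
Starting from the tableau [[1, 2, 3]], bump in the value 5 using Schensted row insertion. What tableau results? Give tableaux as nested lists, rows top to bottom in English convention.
5 is larger than every entry of row 1, so it is appended to row 1. The new tableau is [[1, 2, 3, 5]].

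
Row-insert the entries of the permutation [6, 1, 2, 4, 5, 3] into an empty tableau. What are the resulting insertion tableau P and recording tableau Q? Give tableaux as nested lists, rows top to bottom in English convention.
P = [[1, 2, 3, 5], [4], [6]], Q = [[1, 3, 4, 5], [2], [6]]

Insert each entry of the permutation into P by Schensted row insertion, recording in Q the position of each new cell.

Insert 6: appended to row 1. P = [[6]].
Insert 1: 1 bumps 6 from row 1; 6 starts row 2. P = [[1], [6]].
Insert 2: appended to row 1. P = [[1, 2], [6]].
Insert 4: appended to row 1. P = [[1, 2, 4], [6]].
Insert 5: appended to row 1. P = [[1, 2, 4, 5], [6]].
Insert 3: 3 bumps 4 from row 1; 4 bumps 6 from row 2; 6 starts row 3. P = [[1, 2, 3, 5], [4], [6]].

So P = [[1, 2, 3, 5], [4], [6]], Q = [[1, 3, 4, 5], [2], [6]].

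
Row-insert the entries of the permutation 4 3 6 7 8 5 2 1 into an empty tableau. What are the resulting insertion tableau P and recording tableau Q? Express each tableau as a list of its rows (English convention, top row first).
Insert each entry of the permutation into P by Schensted row insertion, recording in Q the position of each new cell.

Insert 4: appended to row 1. P = [[4]], Q = [[1]].
Insert 3: 3 bumps 4 from row 1; 4 starts row 2. P = [[3], [4]], Q = [[1], [2]].
Insert 6: appended to row 1. P = [[3, 6], [4]], Q = [[1, 3], [2]].
Insert 7: appended to row 1. P = [[3, 6, 7], [4]], Q = [[1, 3, 4], [2]].
Insert 8: appended to row 1. P = [[3, 6, 7, 8], [4]], Q = [[1, 3, 4, 5], [2]].
Insert 5: 5 bumps 6 from row 1; 6 appends to row 2. P = [[3, 5, 7, 8], [4, 6]], Q = [[1, 3, 4, 5], [2, 6]].
Insert 2: 2 bumps 3 from row 1; 3 bumps 4 from row 2; 4 starts row 3. P = [[2, 5, 7, 8], [3, 6], [4]], Q = [[1, 3, 4, 5], [2, 6], [7]].
Insert 1: 1 bumps 2 from row 1; 2 bumps 3 from row 2; 3 bumps 4 from row 3; 4 starts row 4. P = [[1, 5, 7, 8], [2, 6], [3], [4]], Q = [[1, 3, 4, 5], [2, 6], [7], [8]].

So P = [[1, 5, 7, 8], [2, 6], [3], [4]], Q = [[1, 3, 4, 5], [2, 6], [7], [8]].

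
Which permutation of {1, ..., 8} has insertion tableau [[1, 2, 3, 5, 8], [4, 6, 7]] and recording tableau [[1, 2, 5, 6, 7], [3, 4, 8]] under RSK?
4 6 1 2 3 7 8 5

Reverse the RSK construction: for i from n down to 1, find the cell of Q containing i, remove the entry at that cell from P, and reverse-bump it up through P; the value ejected from row 1 is w(i).

Step i=8: Q has 8 at row 2, column 3; remove 7 from row 2 of P and reverse-bump: 7 enters row 1 and ejects 5. So w(8) = 5. P is now [[1, 2, 3, 7, 8], [4, 6]].
Step i=7: Q has 7 at row 1, column 5; remove that cell from P, ejecting 8. So w(7) = 8. P is now [[1, 2, 3, 7], [4, 6]].
Step i=6: Q has 6 at row 1, column 4; remove that cell from P, ejecting 7. So w(6) = 7. P is now [[1, 2, 3], [4, 6]].
Step i=5: Q has 5 at row 1, column 3; remove that cell from P, ejecting 3. So w(5) = 3. P is now [[1, 2], [4, 6]].
Step i=4: Q has 4 at row 2, column 2; remove 6 from row 2 of P and reverse-bump: 6 enters row 1 and ejects 2. So w(4) = 2. P is now [[1, 6], [4]].
Step i=3: Q has 3 at row 2, column 1; remove 4 from row 2 of P and reverse-bump: 4 enters row 1 and ejects 1. So w(3) = 1. P is now [[4, 6]].
Step i=2: Q has 2 at row 1, column 2; remove that cell from P, ejecting 6. So w(2) = 6. P is now [[4]].
Step i=1: Q has 1 at row 1, column 1; remove that cell from P, ejecting 4. So w(1) = 4. P is now [].

So w = 4 6 1 2 3 7 8 5.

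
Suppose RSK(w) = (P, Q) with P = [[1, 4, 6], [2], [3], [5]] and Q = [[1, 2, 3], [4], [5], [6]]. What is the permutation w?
Reverse the RSK construction: for i from n down to 1, find the cell of Q containing i, remove the entry at that cell from P, and reverse-bump it up through P; the value ejected from row 1 is w(i).

Step i=6: Q has 6 at row 4, column 1; remove 5 from row 4 of P and reverse-bump: 5 enters row 3 and ejects 3; 3 enters row 2 and ejects 2; 2 enters row 1 and ejects 1. So w(6) = 1. P is now [[2, 4, 6], [3], [5]].
Step i=5: Q has 5 at row 3, column 1; remove 5 from row 3 of P and reverse-bump: 5 enters row 2 and ejects 3; 3 enters row 1 and ejects 2. So w(5) = 2. P is now [[3, 4, 6], [5]].
Step i=4: Q has 4 at row 2, column 1; remove 5 from row 2 of P and reverse-bump: 5 enters row 1 and ejects 4. So w(4) = 4. P is now [[3, 5, 6]].
Step i=3: Q has 3 at row 1, column 3; remove that cell from P, ejecting 6. So w(3) = 6. P is now [[3, 5]].
Step i=2: Q has 2 at row 1, column 2; remove that cell from P, ejecting 5. So w(2) = 5. P is now [[3]].
Step i=1: Q has 1 at row 1, column 1; remove that cell from P, ejecting 3. So w(1) = 3. P is now [].

So w = 3 5 6 4 2 1.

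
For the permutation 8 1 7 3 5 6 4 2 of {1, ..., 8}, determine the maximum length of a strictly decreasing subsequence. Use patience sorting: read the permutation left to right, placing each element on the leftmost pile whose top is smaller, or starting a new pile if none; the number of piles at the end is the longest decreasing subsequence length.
8: new pile. tops = [8]
1: new pile. tops = [8, 1]
7: onto pile 2 (replacing 1). tops = [8, 7]
3: new pile. tops = [8, 7, 3]
5: onto pile 3 (replacing 3). tops = [8, 7, 5]
6: onto pile 3 (replacing 5). tops = [8, 7, 6]
4: new pile. tops = [8, 7, 6, 4]
2: new pile. tops = [8, 7, 6, 4, 2]

5 piles, so the longest decreasing subsequence has length 5.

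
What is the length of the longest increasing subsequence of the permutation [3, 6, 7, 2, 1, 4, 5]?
3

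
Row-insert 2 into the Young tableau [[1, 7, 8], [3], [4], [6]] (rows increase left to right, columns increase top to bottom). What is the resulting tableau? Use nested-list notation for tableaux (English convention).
[[1, 2, 8], [3, 7], [4], [6]]

In row 1, 2 replaces 7 (the leftmost entry greater than 2); 7 is bumped to row 2. 7 is appended to row 2. The new tableau is [[1, 2, 8], [3, 7], [4], [6]].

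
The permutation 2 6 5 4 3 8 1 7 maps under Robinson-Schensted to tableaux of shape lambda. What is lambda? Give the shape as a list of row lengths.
Row-insert each entry into an empty tableau.

After inserting 2: P = [[2]].
After inserting 6: P = [[2, 6]].
After inserting 5: P = [[2, 5], [6]].
After inserting 4: P = [[2, 4], [5], [6]].
After inserting 3: P = [[2, 3], [4], [5], [6]].
After inserting 8: P = [[2, 3, 8], [4], [5], [6]].
After inserting 1: P = [[1, 3, 8], [2], [4], [5], [6]].
After inserting 7: P = [[1, 3, 7], [2, 8], [4], [5], [6]].

The final insertion tableau P = [[1, 3, 7], [2, 8], [4], [5], [6]] has shape [3, 2, 1, 1, 1].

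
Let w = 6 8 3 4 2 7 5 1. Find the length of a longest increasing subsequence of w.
3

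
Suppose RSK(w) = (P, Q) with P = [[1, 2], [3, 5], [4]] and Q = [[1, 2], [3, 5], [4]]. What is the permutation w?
Reverse the RSK construction: for i from n down to 1, find the cell of Q containing i, remove the entry at that cell from P, and reverse-bump it up through P; the value ejected from row 1 is w(i).

Step i=5: Q has 5 at row 2, column 2; remove 5 from row 2 of P and reverse-bump: 5 enters row 1 and ejects 2. So w(5) = 2. P is now [[1, 5], [3], [4]].
Step i=4: Q has 4 at row 3, column 1; remove 4 from row 3 of P and reverse-bump: 4 enters row 2 and ejects 3; 3 enters row 1 and ejects 1. So w(4) = 1. P is now [[3, 5], [4]].
Step i=3: Q has 3 at row 2, column 1; remove 4 from row 2 of P and reverse-bump: 4 enters row 1 and ejects 3. So w(3) = 3. P is now [[4, 5]].
Step i=2: Q has 2 at row 1, column 2; remove that cell from P, ejecting 5. So w(2) = 5. P is now [[4]].
Step i=1: Q has 1 at row 1, column 1; remove that cell from P, ejecting 4. So w(1) = 4. P is now [].

So w = 4 5 3 1 2.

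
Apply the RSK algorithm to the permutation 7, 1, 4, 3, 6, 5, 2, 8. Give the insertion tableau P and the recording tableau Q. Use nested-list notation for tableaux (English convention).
Insert each entry of the permutation into P by Schensted row insertion, recording in Q the position of each new cell.

Insert 7: appended to row 1. P = [[7]], Q = [[1]].
Insert 1: 1 bumps 7 from row 1; 7 starts row 2. P = [[1], [7]], Q = [[1], [2]].
Insert 4: appended to row 1. P = [[1, 4], [7]], Q = [[1, 3], [2]].
Insert 3: 3 bumps 4 from row 1; 4 bumps 7 from row 2; 7 starts row 3. P = [[1, 3], [4], [7]], Q = [[1, 3], [2], [4]].
Insert 6: appended to row 1. P = [[1, 3, 6], [4], [7]], Q = [[1, 3, 5], [2], [4]].
Insert 5: 5 bumps 6 from row 1; 6 appends to row 2. P = [[1, 3, 5], [4, 6], [7]], Q = [[1, 3, 5], [2, 6], [4]].
Insert 2: 2 bumps 3 from row 1; 3 bumps 4 from row 2; 4 bumps 7 from row 3; 7 starts row 4. P = [[1, 2, 5], [3, 6], [4], [7]], Q = [[1, 3, 5], [2, 6], [4], [7]].
Insert 8: appended to row 1. P = [[1, 2, 5, 8], [3, 6], [4], [7]], Q = [[1, 3, 5, 8], [2, 6], [4], [7]].

So P = [[1, 2, 5, 8], [3, 6], [4], [7]], Q = [[1, 3, 5, 8], [2, 6], [4], [7]].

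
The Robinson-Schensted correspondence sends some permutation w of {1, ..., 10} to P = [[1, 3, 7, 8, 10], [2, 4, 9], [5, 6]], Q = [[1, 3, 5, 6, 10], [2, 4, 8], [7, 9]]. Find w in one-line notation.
Reverse the RSK construction: for i from n down to 1, find the cell of Q containing i, remove the entry at that cell from P, and reverse-bump it up through P; the value ejected from row 1 is w(i).

Step i=10: Q has 10 at row 1, column 5; remove that cell from P, ejecting 10. So w(10) = 10. P is now [[1, 3, 7, 8], [2, 4, 9], [5, 6]].
Step i=9: Q has 9 at row 3, column 2; remove 6 from row 3 of P and reverse-bump: 6 enters row 2 and ejects 4; 4 enters row 1 and ejects 3. So w(9) = 3. P is now [[1, 4, 7, 8], [2, 6, 9], [5]].
Step i=8: Q has 8 at row 2, column 3; remove 9 from row 2 of P and reverse-bump: 9 enters row 1 and ejects 8. So w(8) = 8. P is now [[1, 4, 7, 9], [2, 6], [5]].
Step i=7: Q has 7 at row 3, column 1; remove 5 from row 3 of P and reverse-bump: 5 enters row 2 and ejects 2; 2 enters row 1 and ejects 1. So w(7) = 1. P is now [[2, 4, 7, 9], [5, 6]].
Step i=6: Q has 6 at row 1, column 4; remove that cell from P, ejecting 9. So w(6) = 9. P is now [[2, 4, 7], [5, 6]].
Step i=5: Q has 5 at row 1, column 3; remove that cell from P, ejecting 7. So w(5) = 7. P is now [[2, 4], [5, 6]].
Step i=4: Q has 4 at row 2, column 2; remove 6 from row 2 of P and reverse-bump: 6 enters row 1 and ejects 4. So w(4) = 4. P is now [[2, 6], [5]].
Step i=3: Q has 3 at row 1, column 2; remove that cell from P, ejecting 6. So w(3) = 6. P is now [[2], [5]].
Step i=2: Q has 2 at row 2, column 1; remove 5 from row 2 of P and reverse-bump: 5 enters row 1 and ejects 2. So w(2) = 2. P is now [[5]].
Step i=1: Q has 1 at row 1, column 1; remove that cell from P, ejecting 5. So w(1) = 5. P is now [].

So w = 5 2 6 4 7 9 1 8 3 10.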